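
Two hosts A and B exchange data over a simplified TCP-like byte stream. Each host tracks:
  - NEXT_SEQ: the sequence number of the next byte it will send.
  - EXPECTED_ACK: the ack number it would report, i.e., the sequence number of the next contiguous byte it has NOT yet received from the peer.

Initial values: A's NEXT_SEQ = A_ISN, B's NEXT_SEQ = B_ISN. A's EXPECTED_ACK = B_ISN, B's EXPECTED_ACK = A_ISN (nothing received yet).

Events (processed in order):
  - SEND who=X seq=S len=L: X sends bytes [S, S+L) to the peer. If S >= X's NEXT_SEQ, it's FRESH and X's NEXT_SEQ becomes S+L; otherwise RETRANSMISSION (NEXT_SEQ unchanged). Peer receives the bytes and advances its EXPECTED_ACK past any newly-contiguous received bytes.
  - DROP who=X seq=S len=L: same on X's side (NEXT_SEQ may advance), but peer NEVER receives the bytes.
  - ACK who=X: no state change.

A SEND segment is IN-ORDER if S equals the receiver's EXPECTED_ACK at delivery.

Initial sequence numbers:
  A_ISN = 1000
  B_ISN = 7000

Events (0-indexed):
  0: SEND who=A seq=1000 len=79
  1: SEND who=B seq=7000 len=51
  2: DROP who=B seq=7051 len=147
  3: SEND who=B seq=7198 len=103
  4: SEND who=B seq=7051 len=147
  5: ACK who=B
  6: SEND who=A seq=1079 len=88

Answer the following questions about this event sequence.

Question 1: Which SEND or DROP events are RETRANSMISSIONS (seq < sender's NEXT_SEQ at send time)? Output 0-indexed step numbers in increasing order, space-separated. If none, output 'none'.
Step 0: SEND seq=1000 -> fresh
Step 1: SEND seq=7000 -> fresh
Step 2: DROP seq=7051 -> fresh
Step 3: SEND seq=7198 -> fresh
Step 4: SEND seq=7051 -> retransmit
Step 6: SEND seq=1079 -> fresh

Answer: 4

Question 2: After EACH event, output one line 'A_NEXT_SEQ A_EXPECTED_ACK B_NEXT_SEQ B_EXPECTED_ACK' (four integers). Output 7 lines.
1079 7000 7000 1079
1079 7051 7051 1079
1079 7051 7198 1079
1079 7051 7301 1079
1079 7301 7301 1079
1079 7301 7301 1079
1167 7301 7301 1167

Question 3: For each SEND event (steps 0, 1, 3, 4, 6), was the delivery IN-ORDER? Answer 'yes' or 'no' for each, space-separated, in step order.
Step 0: SEND seq=1000 -> in-order
Step 1: SEND seq=7000 -> in-order
Step 3: SEND seq=7198 -> out-of-order
Step 4: SEND seq=7051 -> in-order
Step 6: SEND seq=1079 -> in-order

Answer: yes yes no yes yes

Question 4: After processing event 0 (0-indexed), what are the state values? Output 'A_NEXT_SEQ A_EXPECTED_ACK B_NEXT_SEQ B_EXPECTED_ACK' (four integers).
After event 0: A_seq=1079 A_ack=7000 B_seq=7000 B_ack=1079

1079 7000 7000 1079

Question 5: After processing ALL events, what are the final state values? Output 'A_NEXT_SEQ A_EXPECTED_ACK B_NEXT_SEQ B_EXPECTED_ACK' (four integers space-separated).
After event 0: A_seq=1079 A_ack=7000 B_seq=7000 B_ack=1079
After event 1: A_seq=1079 A_ack=7051 B_seq=7051 B_ack=1079
After event 2: A_seq=1079 A_ack=7051 B_seq=7198 B_ack=1079
After event 3: A_seq=1079 A_ack=7051 B_seq=7301 B_ack=1079
After event 4: A_seq=1079 A_ack=7301 B_seq=7301 B_ack=1079
After event 5: A_seq=1079 A_ack=7301 B_seq=7301 B_ack=1079
After event 6: A_seq=1167 A_ack=7301 B_seq=7301 B_ack=1167

Answer: 1167 7301 7301 1167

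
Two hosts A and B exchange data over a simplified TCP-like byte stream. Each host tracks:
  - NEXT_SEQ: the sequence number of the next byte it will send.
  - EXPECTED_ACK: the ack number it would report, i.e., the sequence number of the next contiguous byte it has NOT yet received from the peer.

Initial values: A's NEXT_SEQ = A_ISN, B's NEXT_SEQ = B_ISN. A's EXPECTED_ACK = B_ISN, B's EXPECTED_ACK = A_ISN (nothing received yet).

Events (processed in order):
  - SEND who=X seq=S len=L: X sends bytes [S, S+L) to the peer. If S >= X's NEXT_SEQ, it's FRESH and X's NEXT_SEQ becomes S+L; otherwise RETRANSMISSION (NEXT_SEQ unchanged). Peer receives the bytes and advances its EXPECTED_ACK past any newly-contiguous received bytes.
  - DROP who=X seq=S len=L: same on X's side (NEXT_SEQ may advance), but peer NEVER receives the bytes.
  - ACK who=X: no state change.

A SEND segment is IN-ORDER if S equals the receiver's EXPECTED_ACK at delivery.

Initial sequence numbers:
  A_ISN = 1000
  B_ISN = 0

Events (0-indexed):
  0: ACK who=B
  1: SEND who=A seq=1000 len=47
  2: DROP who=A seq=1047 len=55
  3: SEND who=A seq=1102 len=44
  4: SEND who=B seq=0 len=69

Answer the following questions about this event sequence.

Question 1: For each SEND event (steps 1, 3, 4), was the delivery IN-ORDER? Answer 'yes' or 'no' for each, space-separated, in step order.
Step 1: SEND seq=1000 -> in-order
Step 3: SEND seq=1102 -> out-of-order
Step 4: SEND seq=0 -> in-order

Answer: yes no yes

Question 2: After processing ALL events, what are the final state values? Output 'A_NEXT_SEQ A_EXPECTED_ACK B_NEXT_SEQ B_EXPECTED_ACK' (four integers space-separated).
After event 0: A_seq=1000 A_ack=0 B_seq=0 B_ack=1000
After event 1: A_seq=1047 A_ack=0 B_seq=0 B_ack=1047
After event 2: A_seq=1102 A_ack=0 B_seq=0 B_ack=1047
After event 3: A_seq=1146 A_ack=0 B_seq=0 B_ack=1047
After event 4: A_seq=1146 A_ack=69 B_seq=69 B_ack=1047

Answer: 1146 69 69 1047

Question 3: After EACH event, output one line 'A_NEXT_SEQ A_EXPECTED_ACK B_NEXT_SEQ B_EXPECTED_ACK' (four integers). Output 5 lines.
1000 0 0 1000
1047 0 0 1047
1102 0 0 1047
1146 0 0 1047
1146 69 69 1047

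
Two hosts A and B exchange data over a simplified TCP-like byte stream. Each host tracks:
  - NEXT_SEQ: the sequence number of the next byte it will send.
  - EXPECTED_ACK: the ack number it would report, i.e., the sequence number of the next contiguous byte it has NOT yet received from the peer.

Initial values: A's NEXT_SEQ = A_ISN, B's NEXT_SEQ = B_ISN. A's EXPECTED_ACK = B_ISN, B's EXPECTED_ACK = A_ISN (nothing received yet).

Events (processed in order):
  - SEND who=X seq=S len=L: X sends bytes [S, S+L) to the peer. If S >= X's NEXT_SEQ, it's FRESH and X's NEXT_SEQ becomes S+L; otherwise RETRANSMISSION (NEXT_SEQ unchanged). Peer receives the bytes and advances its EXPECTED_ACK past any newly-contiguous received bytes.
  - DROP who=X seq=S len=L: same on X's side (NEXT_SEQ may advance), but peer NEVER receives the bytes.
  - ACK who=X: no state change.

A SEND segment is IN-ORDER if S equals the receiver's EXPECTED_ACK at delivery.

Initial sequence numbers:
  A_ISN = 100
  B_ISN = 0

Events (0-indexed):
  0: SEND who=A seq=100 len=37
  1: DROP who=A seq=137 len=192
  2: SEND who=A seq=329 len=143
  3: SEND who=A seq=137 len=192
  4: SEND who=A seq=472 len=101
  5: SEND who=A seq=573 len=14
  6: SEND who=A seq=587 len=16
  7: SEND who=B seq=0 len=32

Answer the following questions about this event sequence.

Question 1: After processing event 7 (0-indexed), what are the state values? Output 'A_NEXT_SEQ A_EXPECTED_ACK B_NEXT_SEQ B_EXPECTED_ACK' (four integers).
After event 0: A_seq=137 A_ack=0 B_seq=0 B_ack=137
After event 1: A_seq=329 A_ack=0 B_seq=0 B_ack=137
After event 2: A_seq=472 A_ack=0 B_seq=0 B_ack=137
After event 3: A_seq=472 A_ack=0 B_seq=0 B_ack=472
After event 4: A_seq=573 A_ack=0 B_seq=0 B_ack=573
After event 5: A_seq=587 A_ack=0 B_seq=0 B_ack=587
After event 6: A_seq=603 A_ack=0 B_seq=0 B_ack=603
After event 7: A_seq=603 A_ack=32 B_seq=32 B_ack=603

603 32 32 603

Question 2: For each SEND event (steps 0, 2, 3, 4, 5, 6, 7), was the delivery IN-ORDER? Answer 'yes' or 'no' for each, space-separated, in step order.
Step 0: SEND seq=100 -> in-order
Step 2: SEND seq=329 -> out-of-order
Step 3: SEND seq=137 -> in-order
Step 4: SEND seq=472 -> in-order
Step 5: SEND seq=573 -> in-order
Step 6: SEND seq=587 -> in-order
Step 7: SEND seq=0 -> in-order

Answer: yes no yes yes yes yes yes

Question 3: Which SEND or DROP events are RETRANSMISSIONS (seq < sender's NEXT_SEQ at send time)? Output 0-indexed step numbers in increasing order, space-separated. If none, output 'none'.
Answer: 3

Derivation:
Step 0: SEND seq=100 -> fresh
Step 1: DROP seq=137 -> fresh
Step 2: SEND seq=329 -> fresh
Step 3: SEND seq=137 -> retransmit
Step 4: SEND seq=472 -> fresh
Step 5: SEND seq=573 -> fresh
Step 6: SEND seq=587 -> fresh
Step 7: SEND seq=0 -> fresh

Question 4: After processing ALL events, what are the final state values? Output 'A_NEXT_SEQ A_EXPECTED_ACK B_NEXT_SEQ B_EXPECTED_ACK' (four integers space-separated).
Answer: 603 32 32 603

Derivation:
After event 0: A_seq=137 A_ack=0 B_seq=0 B_ack=137
After event 1: A_seq=329 A_ack=0 B_seq=0 B_ack=137
After event 2: A_seq=472 A_ack=0 B_seq=0 B_ack=137
After event 3: A_seq=472 A_ack=0 B_seq=0 B_ack=472
After event 4: A_seq=573 A_ack=0 B_seq=0 B_ack=573
After event 5: A_seq=587 A_ack=0 B_seq=0 B_ack=587
After event 6: A_seq=603 A_ack=0 B_seq=0 B_ack=603
After event 7: A_seq=603 A_ack=32 B_seq=32 B_ack=603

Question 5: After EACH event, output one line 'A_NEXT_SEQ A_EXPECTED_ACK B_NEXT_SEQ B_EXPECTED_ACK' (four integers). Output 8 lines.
137 0 0 137
329 0 0 137
472 0 0 137
472 0 0 472
573 0 0 573
587 0 0 587
603 0 0 603
603 32 32 603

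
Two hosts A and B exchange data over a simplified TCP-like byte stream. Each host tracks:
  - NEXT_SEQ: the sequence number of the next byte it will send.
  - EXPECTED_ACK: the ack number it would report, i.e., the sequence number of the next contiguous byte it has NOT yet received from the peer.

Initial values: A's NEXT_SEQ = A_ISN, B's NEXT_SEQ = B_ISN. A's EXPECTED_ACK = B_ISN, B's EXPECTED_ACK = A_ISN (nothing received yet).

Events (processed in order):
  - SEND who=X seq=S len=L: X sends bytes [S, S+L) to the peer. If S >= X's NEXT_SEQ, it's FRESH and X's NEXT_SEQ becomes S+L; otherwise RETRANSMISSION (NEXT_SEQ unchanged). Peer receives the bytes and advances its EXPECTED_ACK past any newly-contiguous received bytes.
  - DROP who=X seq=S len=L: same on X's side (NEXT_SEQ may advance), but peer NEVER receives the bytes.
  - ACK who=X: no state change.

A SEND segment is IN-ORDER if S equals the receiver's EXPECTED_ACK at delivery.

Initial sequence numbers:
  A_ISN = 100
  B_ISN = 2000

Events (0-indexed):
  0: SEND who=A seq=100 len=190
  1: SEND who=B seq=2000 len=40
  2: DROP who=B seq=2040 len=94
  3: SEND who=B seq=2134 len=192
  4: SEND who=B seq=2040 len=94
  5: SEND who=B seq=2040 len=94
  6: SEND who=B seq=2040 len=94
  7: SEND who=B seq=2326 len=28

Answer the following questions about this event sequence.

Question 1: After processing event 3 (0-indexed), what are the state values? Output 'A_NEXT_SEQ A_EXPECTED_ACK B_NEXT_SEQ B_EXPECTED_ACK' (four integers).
After event 0: A_seq=290 A_ack=2000 B_seq=2000 B_ack=290
After event 1: A_seq=290 A_ack=2040 B_seq=2040 B_ack=290
After event 2: A_seq=290 A_ack=2040 B_seq=2134 B_ack=290
After event 3: A_seq=290 A_ack=2040 B_seq=2326 B_ack=290

290 2040 2326 290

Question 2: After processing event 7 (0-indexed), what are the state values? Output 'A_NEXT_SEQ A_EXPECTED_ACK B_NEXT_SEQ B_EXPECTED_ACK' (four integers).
After event 0: A_seq=290 A_ack=2000 B_seq=2000 B_ack=290
After event 1: A_seq=290 A_ack=2040 B_seq=2040 B_ack=290
After event 2: A_seq=290 A_ack=2040 B_seq=2134 B_ack=290
After event 3: A_seq=290 A_ack=2040 B_seq=2326 B_ack=290
After event 4: A_seq=290 A_ack=2326 B_seq=2326 B_ack=290
After event 5: A_seq=290 A_ack=2326 B_seq=2326 B_ack=290
After event 6: A_seq=290 A_ack=2326 B_seq=2326 B_ack=290
After event 7: A_seq=290 A_ack=2354 B_seq=2354 B_ack=290

290 2354 2354 290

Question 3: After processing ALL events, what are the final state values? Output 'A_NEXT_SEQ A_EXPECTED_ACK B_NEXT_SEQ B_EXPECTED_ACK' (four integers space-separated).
After event 0: A_seq=290 A_ack=2000 B_seq=2000 B_ack=290
After event 1: A_seq=290 A_ack=2040 B_seq=2040 B_ack=290
After event 2: A_seq=290 A_ack=2040 B_seq=2134 B_ack=290
After event 3: A_seq=290 A_ack=2040 B_seq=2326 B_ack=290
After event 4: A_seq=290 A_ack=2326 B_seq=2326 B_ack=290
After event 5: A_seq=290 A_ack=2326 B_seq=2326 B_ack=290
After event 6: A_seq=290 A_ack=2326 B_seq=2326 B_ack=290
After event 7: A_seq=290 A_ack=2354 B_seq=2354 B_ack=290

Answer: 290 2354 2354 290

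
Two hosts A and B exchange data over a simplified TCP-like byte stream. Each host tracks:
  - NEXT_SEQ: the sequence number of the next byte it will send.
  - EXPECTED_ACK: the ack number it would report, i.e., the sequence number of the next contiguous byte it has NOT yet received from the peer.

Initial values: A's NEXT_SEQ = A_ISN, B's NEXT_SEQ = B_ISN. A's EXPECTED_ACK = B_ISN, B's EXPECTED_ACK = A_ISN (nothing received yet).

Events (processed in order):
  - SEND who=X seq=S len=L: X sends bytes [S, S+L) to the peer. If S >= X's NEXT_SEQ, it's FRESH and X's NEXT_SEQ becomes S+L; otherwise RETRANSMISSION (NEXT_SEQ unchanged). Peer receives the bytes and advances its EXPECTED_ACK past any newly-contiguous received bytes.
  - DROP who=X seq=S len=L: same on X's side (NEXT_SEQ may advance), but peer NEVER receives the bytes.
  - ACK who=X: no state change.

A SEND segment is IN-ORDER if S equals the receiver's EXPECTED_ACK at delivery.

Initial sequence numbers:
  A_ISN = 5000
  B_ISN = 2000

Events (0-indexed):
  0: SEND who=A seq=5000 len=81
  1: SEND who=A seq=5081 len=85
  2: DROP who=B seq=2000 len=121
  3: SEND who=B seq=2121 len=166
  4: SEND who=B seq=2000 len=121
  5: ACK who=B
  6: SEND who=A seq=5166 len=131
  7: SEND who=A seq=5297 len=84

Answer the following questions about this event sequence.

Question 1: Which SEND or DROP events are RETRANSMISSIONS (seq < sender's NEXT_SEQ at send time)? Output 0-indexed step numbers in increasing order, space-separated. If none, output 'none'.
Step 0: SEND seq=5000 -> fresh
Step 1: SEND seq=5081 -> fresh
Step 2: DROP seq=2000 -> fresh
Step 3: SEND seq=2121 -> fresh
Step 4: SEND seq=2000 -> retransmit
Step 6: SEND seq=5166 -> fresh
Step 7: SEND seq=5297 -> fresh

Answer: 4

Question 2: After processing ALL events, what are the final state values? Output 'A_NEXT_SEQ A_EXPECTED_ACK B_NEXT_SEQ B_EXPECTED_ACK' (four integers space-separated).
After event 0: A_seq=5081 A_ack=2000 B_seq=2000 B_ack=5081
After event 1: A_seq=5166 A_ack=2000 B_seq=2000 B_ack=5166
After event 2: A_seq=5166 A_ack=2000 B_seq=2121 B_ack=5166
After event 3: A_seq=5166 A_ack=2000 B_seq=2287 B_ack=5166
After event 4: A_seq=5166 A_ack=2287 B_seq=2287 B_ack=5166
After event 5: A_seq=5166 A_ack=2287 B_seq=2287 B_ack=5166
After event 6: A_seq=5297 A_ack=2287 B_seq=2287 B_ack=5297
After event 7: A_seq=5381 A_ack=2287 B_seq=2287 B_ack=5381

Answer: 5381 2287 2287 5381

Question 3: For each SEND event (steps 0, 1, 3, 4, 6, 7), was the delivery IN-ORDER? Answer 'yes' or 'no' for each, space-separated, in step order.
Step 0: SEND seq=5000 -> in-order
Step 1: SEND seq=5081 -> in-order
Step 3: SEND seq=2121 -> out-of-order
Step 4: SEND seq=2000 -> in-order
Step 6: SEND seq=5166 -> in-order
Step 7: SEND seq=5297 -> in-order

Answer: yes yes no yes yes yes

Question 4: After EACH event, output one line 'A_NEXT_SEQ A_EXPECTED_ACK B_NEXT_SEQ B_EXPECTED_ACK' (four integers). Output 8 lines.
5081 2000 2000 5081
5166 2000 2000 5166
5166 2000 2121 5166
5166 2000 2287 5166
5166 2287 2287 5166
5166 2287 2287 5166
5297 2287 2287 5297
5381 2287 2287 5381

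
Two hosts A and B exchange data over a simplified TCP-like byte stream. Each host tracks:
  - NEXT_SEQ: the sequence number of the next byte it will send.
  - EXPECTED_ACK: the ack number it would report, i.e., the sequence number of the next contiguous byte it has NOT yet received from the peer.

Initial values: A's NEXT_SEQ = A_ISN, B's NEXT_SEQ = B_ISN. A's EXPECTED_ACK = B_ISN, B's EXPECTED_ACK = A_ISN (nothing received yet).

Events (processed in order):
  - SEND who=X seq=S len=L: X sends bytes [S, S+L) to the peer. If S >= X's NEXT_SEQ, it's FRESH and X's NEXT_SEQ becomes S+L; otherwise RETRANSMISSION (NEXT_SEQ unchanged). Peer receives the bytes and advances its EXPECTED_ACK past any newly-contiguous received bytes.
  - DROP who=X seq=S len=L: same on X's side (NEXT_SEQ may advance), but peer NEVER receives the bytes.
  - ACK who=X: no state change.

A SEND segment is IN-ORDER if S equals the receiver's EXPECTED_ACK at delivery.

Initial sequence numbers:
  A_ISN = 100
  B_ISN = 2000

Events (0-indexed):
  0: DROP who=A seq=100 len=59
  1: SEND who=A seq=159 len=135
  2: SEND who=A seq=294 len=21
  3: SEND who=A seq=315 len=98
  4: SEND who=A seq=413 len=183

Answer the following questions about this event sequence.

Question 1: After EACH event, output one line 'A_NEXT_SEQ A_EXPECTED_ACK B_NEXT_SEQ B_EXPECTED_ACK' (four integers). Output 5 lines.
159 2000 2000 100
294 2000 2000 100
315 2000 2000 100
413 2000 2000 100
596 2000 2000 100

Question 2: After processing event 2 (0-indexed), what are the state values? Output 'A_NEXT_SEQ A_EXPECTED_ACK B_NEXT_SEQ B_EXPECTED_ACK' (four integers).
After event 0: A_seq=159 A_ack=2000 B_seq=2000 B_ack=100
After event 1: A_seq=294 A_ack=2000 B_seq=2000 B_ack=100
After event 2: A_seq=315 A_ack=2000 B_seq=2000 B_ack=100

315 2000 2000 100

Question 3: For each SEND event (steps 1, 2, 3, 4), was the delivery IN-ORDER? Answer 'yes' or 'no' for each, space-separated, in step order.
Step 1: SEND seq=159 -> out-of-order
Step 2: SEND seq=294 -> out-of-order
Step 3: SEND seq=315 -> out-of-order
Step 4: SEND seq=413 -> out-of-order

Answer: no no no no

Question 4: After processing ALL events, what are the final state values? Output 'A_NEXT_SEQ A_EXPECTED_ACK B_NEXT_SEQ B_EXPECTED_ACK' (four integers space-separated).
Answer: 596 2000 2000 100

Derivation:
After event 0: A_seq=159 A_ack=2000 B_seq=2000 B_ack=100
After event 1: A_seq=294 A_ack=2000 B_seq=2000 B_ack=100
After event 2: A_seq=315 A_ack=2000 B_seq=2000 B_ack=100
After event 3: A_seq=413 A_ack=2000 B_seq=2000 B_ack=100
After event 4: A_seq=596 A_ack=2000 B_seq=2000 B_ack=100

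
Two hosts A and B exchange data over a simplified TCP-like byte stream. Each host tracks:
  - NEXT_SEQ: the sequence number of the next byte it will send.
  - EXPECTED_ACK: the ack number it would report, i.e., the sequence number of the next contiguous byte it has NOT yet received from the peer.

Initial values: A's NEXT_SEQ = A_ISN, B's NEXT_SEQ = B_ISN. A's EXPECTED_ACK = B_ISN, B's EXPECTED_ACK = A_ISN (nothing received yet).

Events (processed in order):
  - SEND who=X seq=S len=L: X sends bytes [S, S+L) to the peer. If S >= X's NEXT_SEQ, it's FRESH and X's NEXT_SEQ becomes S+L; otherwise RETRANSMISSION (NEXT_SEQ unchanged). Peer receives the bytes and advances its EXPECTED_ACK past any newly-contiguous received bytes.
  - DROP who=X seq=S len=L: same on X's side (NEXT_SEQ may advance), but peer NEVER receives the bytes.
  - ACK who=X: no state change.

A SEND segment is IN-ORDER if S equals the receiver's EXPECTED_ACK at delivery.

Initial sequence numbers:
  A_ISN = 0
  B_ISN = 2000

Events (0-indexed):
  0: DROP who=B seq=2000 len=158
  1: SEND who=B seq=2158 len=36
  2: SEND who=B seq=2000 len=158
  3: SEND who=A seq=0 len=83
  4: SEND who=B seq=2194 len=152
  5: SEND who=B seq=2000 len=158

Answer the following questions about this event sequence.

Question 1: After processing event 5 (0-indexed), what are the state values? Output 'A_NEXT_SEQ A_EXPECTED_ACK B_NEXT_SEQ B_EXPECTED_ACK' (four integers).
After event 0: A_seq=0 A_ack=2000 B_seq=2158 B_ack=0
After event 1: A_seq=0 A_ack=2000 B_seq=2194 B_ack=0
After event 2: A_seq=0 A_ack=2194 B_seq=2194 B_ack=0
After event 3: A_seq=83 A_ack=2194 B_seq=2194 B_ack=83
After event 4: A_seq=83 A_ack=2346 B_seq=2346 B_ack=83
After event 5: A_seq=83 A_ack=2346 B_seq=2346 B_ack=83

83 2346 2346 83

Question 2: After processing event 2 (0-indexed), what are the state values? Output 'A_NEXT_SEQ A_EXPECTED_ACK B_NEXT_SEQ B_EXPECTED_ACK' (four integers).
After event 0: A_seq=0 A_ack=2000 B_seq=2158 B_ack=0
After event 1: A_seq=0 A_ack=2000 B_seq=2194 B_ack=0
After event 2: A_seq=0 A_ack=2194 B_seq=2194 B_ack=0

0 2194 2194 0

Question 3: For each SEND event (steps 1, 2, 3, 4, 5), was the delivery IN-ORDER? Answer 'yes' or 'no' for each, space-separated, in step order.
Step 1: SEND seq=2158 -> out-of-order
Step 2: SEND seq=2000 -> in-order
Step 3: SEND seq=0 -> in-order
Step 4: SEND seq=2194 -> in-order
Step 5: SEND seq=2000 -> out-of-order

Answer: no yes yes yes no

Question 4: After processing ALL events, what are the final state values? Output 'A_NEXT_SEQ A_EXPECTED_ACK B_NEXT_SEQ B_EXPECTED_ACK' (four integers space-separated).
After event 0: A_seq=0 A_ack=2000 B_seq=2158 B_ack=0
After event 1: A_seq=0 A_ack=2000 B_seq=2194 B_ack=0
After event 2: A_seq=0 A_ack=2194 B_seq=2194 B_ack=0
After event 3: A_seq=83 A_ack=2194 B_seq=2194 B_ack=83
After event 4: A_seq=83 A_ack=2346 B_seq=2346 B_ack=83
After event 5: A_seq=83 A_ack=2346 B_seq=2346 B_ack=83

Answer: 83 2346 2346 83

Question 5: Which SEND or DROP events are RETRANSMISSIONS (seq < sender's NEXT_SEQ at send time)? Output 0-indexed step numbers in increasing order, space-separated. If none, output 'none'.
Step 0: DROP seq=2000 -> fresh
Step 1: SEND seq=2158 -> fresh
Step 2: SEND seq=2000 -> retransmit
Step 3: SEND seq=0 -> fresh
Step 4: SEND seq=2194 -> fresh
Step 5: SEND seq=2000 -> retransmit

Answer: 2 5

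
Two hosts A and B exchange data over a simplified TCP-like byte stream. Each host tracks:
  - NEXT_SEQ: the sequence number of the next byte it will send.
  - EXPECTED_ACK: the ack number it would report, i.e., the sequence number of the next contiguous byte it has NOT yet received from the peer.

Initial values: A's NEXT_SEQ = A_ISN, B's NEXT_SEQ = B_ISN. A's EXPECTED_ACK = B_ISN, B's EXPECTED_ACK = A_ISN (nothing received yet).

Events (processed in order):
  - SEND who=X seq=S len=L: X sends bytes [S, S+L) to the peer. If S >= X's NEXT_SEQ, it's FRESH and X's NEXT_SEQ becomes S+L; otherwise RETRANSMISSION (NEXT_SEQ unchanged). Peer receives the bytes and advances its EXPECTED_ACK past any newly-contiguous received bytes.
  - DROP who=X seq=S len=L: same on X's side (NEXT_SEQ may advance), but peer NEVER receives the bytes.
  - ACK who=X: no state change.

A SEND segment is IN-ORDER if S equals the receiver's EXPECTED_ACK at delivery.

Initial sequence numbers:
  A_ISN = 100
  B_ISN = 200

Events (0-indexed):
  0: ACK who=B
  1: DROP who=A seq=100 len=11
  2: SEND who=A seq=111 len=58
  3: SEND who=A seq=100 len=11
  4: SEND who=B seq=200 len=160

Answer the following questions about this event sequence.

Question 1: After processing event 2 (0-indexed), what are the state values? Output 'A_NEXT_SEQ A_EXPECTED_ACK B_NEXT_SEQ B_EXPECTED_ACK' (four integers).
After event 0: A_seq=100 A_ack=200 B_seq=200 B_ack=100
After event 1: A_seq=111 A_ack=200 B_seq=200 B_ack=100
After event 2: A_seq=169 A_ack=200 B_seq=200 B_ack=100

169 200 200 100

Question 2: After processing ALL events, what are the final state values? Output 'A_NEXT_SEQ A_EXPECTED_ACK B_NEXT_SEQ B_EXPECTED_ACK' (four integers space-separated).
Answer: 169 360 360 169

Derivation:
After event 0: A_seq=100 A_ack=200 B_seq=200 B_ack=100
After event 1: A_seq=111 A_ack=200 B_seq=200 B_ack=100
After event 2: A_seq=169 A_ack=200 B_seq=200 B_ack=100
After event 3: A_seq=169 A_ack=200 B_seq=200 B_ack=169
After event 4: A_seq=169 A_ack=360 B_seq=360 B_ack=169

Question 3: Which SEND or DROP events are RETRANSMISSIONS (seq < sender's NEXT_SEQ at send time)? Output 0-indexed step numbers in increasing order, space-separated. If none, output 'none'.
Answer: 3

Derivation:
Step 1: DROP seq=100 -> fresh
Step 2: SEND seq=111 -> fresh
Step 3: SEND seq=100 -> retransmit
Step 4: SEND seq=200 -> fresh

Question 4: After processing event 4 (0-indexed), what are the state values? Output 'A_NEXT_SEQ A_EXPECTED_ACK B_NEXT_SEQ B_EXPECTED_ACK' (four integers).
After event 0: A_seq=100 A_ack=200 B_seq=200 B_ack=100
After event 1: A_seq=111 A_ack=200 B_seq=200 B_ack=100
After event 2: A_seq=169 A_ack=200 B_seq=200 B_ack=100
After event 3: A_seq=169 A_ack=200 B_seq=200 B_ack=169
After event 4: A_seq=169 A_ack=360 B_seq=360 B_ack=169

169 360 360 169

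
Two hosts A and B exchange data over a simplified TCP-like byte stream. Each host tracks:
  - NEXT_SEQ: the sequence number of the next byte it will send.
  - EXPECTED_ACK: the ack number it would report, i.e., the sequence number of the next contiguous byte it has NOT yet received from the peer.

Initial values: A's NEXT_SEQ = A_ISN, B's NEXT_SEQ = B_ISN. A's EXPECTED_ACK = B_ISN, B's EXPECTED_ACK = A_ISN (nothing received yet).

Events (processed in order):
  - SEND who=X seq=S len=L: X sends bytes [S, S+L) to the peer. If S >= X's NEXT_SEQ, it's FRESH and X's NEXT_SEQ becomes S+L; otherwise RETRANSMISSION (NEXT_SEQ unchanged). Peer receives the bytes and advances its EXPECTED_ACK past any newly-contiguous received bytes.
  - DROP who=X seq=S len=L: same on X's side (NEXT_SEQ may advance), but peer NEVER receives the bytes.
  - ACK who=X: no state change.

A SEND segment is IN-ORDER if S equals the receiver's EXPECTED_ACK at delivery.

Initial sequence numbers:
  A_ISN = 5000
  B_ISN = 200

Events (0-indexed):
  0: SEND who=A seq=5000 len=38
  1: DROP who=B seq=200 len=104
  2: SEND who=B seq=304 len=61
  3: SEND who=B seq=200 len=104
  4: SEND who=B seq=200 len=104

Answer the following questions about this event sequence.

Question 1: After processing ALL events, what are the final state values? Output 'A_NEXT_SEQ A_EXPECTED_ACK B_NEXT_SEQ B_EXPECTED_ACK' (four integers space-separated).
After event 0: A_seq=5038 A_ack=200 B_seq=200 B_ack=5038
After event 1: A_seq=5038 A_ack=200 B_seq=304 B_ack=5038
After event 2: A_seq=5038 A_ack=200 B_seq=365 B_ack=5038
After event 3: A_seq=5038 A_ack=365 B_seq=365 B_ack=5038
After event 4: A_seq=5038 A_ack=365 B_seq=365 B_ack=5038

Answer: 5038 365 365 5038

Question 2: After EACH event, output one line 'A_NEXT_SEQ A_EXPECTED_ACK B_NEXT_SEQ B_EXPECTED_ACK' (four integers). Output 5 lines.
5038 200 200 5038
5038 200 304 5038
5038 200 365 5038
5038 365 365 5038
5038 365 365 5038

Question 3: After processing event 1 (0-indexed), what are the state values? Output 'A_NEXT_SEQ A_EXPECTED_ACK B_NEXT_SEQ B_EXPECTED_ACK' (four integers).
After event 0: A_seq=5038 A_ack=200 B_seq=200 B_ack=5038
After event 1: A_seq=5038 A_ack=200 B_seq=304 B_ack=5038

5038 200 304 5038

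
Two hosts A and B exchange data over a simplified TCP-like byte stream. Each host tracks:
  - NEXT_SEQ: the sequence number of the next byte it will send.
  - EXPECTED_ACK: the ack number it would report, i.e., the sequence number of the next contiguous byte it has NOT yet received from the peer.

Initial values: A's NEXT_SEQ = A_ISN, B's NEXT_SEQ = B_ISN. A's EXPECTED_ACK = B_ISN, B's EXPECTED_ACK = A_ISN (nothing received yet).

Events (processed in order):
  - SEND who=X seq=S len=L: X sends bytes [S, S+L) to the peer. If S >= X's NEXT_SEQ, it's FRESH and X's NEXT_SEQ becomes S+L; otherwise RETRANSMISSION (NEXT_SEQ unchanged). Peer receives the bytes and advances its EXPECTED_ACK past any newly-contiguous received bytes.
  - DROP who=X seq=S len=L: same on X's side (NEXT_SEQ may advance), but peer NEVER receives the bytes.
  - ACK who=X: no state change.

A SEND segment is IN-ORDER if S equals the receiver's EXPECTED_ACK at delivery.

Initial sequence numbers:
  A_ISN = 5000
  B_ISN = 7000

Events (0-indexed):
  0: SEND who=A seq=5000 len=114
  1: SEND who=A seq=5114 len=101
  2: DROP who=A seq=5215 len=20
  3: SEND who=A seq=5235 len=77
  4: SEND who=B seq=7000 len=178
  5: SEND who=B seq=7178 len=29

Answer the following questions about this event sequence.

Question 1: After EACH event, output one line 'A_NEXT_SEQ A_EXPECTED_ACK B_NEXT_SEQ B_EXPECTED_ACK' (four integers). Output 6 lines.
5114 7000 7000 5114
5215 7000 7000 5215
5235 7000 7000 5215
5312 7000 7000 5215
5312 7178 7178 5215
5312 7207 7207 5215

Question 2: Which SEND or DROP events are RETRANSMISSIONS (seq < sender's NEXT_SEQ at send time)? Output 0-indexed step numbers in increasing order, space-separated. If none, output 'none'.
Step 0: SEND seq=5000 -> fresh
Step 1: SEND seq=5114 -> fresh
Step 2: DROP seq=5215 -> fresh
Step 3: SEND seq=5235 -> fresh
Step 4: SEND seq=7000 -> fresh
Step 5: SEND seq=7178 -> fresh

Answer: none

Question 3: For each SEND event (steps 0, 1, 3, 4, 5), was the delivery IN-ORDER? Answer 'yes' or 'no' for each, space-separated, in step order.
Step 0: SEND seq=5000 -> in-order
Step 1: SEND seq=5114 -> in-order
Step 3: SEND seq=5235 -> out-of-order
Step 4: SEND seq=7000 -> in-order
Step 5: SEND seq=7178 -> in-order

Answer: yes yes no yes yes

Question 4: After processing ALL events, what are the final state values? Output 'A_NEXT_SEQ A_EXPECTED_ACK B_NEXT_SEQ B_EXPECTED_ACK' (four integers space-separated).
Answer: 5312 7207 7207 5215

Derivation:
After event 0: A_seq=5114 A_ack=7000 B_seq=7000 B_ack=5114
After event 1: A_seq=5215 A_ack=7000 B_seq=7000 B_ack=5215
After event 2: A_seq=5235 A_ack=7000 B_seq=7000 B_ack=5215
After event 3: A_seq=5312 A_ack=7000 B_seq=7000 B_ack=5215
After event 4: A_seq=5312 A_ack=7178 B_seq=7178 B_ack=5215
After event 5: A_seq=5312 A_ack=7207 B_seq=7207 B_ack=5215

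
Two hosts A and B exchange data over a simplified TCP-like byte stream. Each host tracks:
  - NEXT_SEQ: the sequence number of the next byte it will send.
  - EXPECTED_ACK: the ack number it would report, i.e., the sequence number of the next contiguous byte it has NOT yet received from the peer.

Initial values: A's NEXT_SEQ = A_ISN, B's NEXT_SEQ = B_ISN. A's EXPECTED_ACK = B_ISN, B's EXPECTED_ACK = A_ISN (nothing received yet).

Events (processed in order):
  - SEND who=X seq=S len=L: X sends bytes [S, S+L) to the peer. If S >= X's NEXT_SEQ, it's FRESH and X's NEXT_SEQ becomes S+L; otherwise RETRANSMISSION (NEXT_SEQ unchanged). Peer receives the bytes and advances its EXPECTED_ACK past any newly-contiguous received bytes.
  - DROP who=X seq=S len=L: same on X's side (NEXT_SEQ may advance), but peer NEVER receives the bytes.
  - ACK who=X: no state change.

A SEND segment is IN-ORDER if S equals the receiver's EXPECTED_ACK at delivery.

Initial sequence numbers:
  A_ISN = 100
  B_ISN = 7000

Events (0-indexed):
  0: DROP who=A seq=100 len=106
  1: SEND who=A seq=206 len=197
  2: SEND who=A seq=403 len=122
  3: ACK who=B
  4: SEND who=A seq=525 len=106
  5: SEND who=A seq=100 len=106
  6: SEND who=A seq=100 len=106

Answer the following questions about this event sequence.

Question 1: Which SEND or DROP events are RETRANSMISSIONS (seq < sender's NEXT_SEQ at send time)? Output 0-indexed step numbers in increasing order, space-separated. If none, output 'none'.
Step 0: DROP seq=100 -> fresh
Step 1: SEND seq=206 -> fresh
Step 2: SEND seq=403 -> fresh
Step 4: SEND seq=525 -> fresh
Step 5: SEND seq=100 -> retransmit
Step 6: SEND seq=100 -> retransmit

Answer: 5 6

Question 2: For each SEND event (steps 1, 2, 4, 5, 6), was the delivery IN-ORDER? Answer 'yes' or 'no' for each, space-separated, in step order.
Step 1: SEND seq=206 -> out-of-order
Step 2: SEND seq=403 -> out-of-order
Step 4: SEND seq=525 -> out-of-order
Step 5: SEND seq=100 -> in-order
Step 6: SEND seq=100 -> out-of-order

Answer: no no no yes no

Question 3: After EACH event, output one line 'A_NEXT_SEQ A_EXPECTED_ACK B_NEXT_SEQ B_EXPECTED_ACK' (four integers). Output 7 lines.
206 7000 7000 100
403 7000 7000 100
525 7000 7000 100
525 7000 7000 100
631 7000 7000 100
631 7000 7000 631
631 7000 7000 631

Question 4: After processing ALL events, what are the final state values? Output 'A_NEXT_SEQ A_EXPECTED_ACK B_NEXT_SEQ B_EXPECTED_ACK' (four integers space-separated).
After event 0: A_seq=206 A_ack=7000 B_seq=7000 B_ack=100
After event 1: A_seq=403 A_ack=7000 B_seq=7000 B_ack=100
After event 2: A_seq=525 A_ack=7000 B_seq=7000 B_ack=100
After event 3: A_seq=525 A_ack=7000 B_seq=7000 B_ack=100
After event 4: A_seq=631 A_ack=7000 B_seq=7000 B_ack=100
After event 5: A_seq=631 A_ack=7000 B_seq=7000 B_ack=631
After event 6: A_seq=631 A_ack=7000 B_seq=7000 B_ack=631

Answer: 631 7000 7000 631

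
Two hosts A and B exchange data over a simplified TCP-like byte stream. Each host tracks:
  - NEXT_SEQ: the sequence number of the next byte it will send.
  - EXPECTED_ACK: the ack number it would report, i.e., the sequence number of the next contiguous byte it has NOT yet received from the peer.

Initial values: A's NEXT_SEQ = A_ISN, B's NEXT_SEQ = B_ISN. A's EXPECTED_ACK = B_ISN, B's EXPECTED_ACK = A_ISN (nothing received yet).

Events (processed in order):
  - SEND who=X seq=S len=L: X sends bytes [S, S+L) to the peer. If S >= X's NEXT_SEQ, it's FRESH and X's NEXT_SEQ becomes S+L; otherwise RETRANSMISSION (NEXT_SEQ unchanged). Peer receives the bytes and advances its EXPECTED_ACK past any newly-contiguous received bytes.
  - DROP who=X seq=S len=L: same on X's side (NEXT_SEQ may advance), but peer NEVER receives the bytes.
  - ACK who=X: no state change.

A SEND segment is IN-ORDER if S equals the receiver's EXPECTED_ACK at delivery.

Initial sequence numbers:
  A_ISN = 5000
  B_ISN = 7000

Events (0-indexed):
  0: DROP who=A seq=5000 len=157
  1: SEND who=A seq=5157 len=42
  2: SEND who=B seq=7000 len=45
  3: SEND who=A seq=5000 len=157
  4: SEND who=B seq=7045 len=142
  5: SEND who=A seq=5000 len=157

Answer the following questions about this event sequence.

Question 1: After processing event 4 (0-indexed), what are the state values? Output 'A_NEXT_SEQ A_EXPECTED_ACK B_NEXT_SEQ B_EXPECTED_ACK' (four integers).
After event 0: A_seq=5157 A_ack=7000 B_seq=7000 B_ack=5000
After event 1: A_seq=5199 A_ack=7000 B_seq=7000 B_ack=5000
After event 2: A_seq=5199 A_ack=7045 B_seq=7045 B_ack=5000
After event 3: A_seq=5199 A_ack=7045 B_seq=7045 B_ack=5199
After event 4: A_seq=5199 A_ack=7187 B_seq=7187 B_ack=5199

5199 7187 7187 5199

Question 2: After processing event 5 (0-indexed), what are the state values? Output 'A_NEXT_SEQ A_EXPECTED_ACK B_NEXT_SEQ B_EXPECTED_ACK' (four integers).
After event 0: A_seq=5157 A_ack=7000 B_seq=7000 B_ack=5000
After event 1: A_seq=5199 A_ack=7000 B_seq=7000 B_ack=5000
After event 2: A_seq=5199 A_ack=7045 B_seq=7045 B_ack=5000
After event 3: A_seq=5199 A_ack=7045 B_seq=7045 B_ack=5199
After event 4: A_seq=5199 A_ack=7187 B_seq=7187 B_ack=5199
After event 5: A_seq=5199 A_ack=7187 B_seq=7187 B_ack=5199

5199 7187 7187 5199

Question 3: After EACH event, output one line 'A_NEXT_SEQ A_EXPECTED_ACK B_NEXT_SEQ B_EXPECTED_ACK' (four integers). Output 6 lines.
5157 7000 7000 5000
5199 7000 7000 5000
5199 7045 7045 5000
5199 7045 7045 5199
5199 7187 7187 5199
5199 7187 7187 5199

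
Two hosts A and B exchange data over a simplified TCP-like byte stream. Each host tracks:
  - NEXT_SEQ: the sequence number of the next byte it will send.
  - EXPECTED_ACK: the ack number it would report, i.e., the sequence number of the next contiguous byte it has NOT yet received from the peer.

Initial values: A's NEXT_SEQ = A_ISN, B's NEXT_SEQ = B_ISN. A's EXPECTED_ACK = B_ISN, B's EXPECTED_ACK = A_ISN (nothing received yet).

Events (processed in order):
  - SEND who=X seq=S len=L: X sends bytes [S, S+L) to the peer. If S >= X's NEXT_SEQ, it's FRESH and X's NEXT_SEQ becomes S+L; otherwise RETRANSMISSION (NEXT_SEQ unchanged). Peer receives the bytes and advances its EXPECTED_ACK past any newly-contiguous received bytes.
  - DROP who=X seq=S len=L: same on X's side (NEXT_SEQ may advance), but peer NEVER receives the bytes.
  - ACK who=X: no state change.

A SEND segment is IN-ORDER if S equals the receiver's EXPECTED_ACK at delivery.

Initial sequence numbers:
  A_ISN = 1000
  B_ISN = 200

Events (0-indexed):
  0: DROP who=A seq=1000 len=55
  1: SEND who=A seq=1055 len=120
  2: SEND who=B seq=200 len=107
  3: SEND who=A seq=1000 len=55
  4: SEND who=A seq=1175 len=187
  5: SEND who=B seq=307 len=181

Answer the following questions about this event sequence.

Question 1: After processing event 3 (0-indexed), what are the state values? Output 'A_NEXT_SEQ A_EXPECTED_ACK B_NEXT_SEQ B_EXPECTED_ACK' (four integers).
After event 0: A_seq=1055 A_ack=200 B_seq=200 B_ack=1000
After event 1: A_seq=1175 A_ack=200 B_seq=200 B_ack=1000
After event 2: A_seq=1175 A_ack=307 B_seq=307 B_ack=1000
After event 3: A_seq=1175 A_ack=307 B_seq=307 B_ack=1175

1175 307 307 1175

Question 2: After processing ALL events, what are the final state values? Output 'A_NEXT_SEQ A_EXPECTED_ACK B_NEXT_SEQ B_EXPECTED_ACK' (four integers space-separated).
Answer: 1362 488 488 1362

Derivation:
After event 0: A_seq=1055 A_ack=200 B_seq=200 B_ack=1000
After event 1: A_seq=1175 A_ack=200 B_seq=200 B_ack=1000
After event 2: A_seq=1175 A_ack=307 B_seq=307 B_ack=1000
After event 3: A_seq=1175 A_ack=307 B_seq=307 B_ack=1175
After event 4: A_seq=1362 A_ack=307 B_seq=307 B_ack=1362
After event 5: A_seq=1362 A_ack=488 B_seq=488 B_ack=1362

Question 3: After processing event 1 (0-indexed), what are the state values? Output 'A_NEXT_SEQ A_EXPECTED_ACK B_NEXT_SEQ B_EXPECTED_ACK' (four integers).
After event 0: A_seq=1055 A_ack=200 B_seq=200 B_ack=1000
After event 1: A_seq=1175 A_ack=200 B_seq=200 B_ack=1000

1175 200 200 1000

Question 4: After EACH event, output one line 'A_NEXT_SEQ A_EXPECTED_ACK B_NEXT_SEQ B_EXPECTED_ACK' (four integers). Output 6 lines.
1055 200 200 1000
1175 200 200 1000
1175 307 307 1000
1175 307 307 1175
1362 307 307 1362
1362 488 488 1362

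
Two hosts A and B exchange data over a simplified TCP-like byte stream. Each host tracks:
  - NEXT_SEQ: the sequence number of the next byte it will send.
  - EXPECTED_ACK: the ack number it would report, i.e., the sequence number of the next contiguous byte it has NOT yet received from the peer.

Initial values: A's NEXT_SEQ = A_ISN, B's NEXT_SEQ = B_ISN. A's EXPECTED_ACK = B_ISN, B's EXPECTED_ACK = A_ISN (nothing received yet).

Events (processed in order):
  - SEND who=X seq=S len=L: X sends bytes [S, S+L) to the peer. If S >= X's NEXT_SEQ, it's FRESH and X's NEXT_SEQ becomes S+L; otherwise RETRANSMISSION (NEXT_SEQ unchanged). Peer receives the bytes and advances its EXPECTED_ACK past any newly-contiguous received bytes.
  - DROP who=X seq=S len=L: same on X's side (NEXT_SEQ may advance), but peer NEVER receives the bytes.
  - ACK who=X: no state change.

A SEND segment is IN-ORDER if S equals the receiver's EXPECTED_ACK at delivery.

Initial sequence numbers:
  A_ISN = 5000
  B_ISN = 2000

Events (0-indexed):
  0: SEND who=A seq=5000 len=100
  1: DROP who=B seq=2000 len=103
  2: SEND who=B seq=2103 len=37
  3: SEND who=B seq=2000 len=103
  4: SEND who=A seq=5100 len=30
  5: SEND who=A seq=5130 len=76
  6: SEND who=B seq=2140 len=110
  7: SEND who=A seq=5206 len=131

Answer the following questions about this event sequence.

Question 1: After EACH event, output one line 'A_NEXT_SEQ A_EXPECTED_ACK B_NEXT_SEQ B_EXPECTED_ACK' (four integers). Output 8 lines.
5100 2000 2000 5100
5100 2000 2103 5100
5100 2000 2140 5100
5100 2140 2140 5100
5130 2140 2140 5130
5206 2140 2140 5206
5206 2250 2250 5206
5337 2250 2250 5337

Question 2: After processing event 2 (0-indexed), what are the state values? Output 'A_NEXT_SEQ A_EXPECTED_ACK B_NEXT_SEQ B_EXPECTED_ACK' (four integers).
After event 0: A_seq=5100 A_ack=2000 B_seq=2000 B_ack=5100
After event 1: A_seq=5100 A_ack=2000 B_seq=2103 B_ack=5100
After event 2: A_seq=5100 A_ack=2000 B_seq=2140 B_ack=5100

5100 2000 2140 5100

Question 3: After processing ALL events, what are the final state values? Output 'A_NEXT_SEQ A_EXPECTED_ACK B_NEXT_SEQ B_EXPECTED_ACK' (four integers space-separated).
Answer: 5337 2250 2250 5337

Derivation:
After event 0: A_seq=5100 A_ack=2000 B_seq=2000 B_ack=5100
After event 1: A_seq=5100 A_ack=2000 B_seq=2103 B_ack=5100
After event 2: A_seq=5100 A_ack=2000 B_seq=2140 B_ack=5100
After event 3: A_seq=5100 A_ack=2140 B_seq=2140 B_ack=5100
After event 4: A_seq=5130 A_ack=2140 B_seq=2140 B_ack=5130
After event 5: A_seq=5206 A_ack=2140 B_seq=2140 B_ack=5206
After event 6: A_seq=5206 A_ack=2250 B_seq=2250 B_ack=5206
After event 7: A_seq=5337 A_ack=2250 B_seq=2250 B_ack=5337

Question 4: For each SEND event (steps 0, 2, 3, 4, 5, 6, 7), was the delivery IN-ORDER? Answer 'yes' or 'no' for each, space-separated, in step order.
Step 0: SEND seq=5000 -> in-order
Step 2: SEND seq=2103 -> out-of-order
Step 3: SEND seq=2000 -> in-order
Step 4: SEND seq=5100 -> in-order
Step 5: SEND seq=5130 -> in-order
Step 6: SEND seq=2140 -> in-order
Step 7: SEND seq=5206 -> in-order

Answer: yes no yes yes yes yes yes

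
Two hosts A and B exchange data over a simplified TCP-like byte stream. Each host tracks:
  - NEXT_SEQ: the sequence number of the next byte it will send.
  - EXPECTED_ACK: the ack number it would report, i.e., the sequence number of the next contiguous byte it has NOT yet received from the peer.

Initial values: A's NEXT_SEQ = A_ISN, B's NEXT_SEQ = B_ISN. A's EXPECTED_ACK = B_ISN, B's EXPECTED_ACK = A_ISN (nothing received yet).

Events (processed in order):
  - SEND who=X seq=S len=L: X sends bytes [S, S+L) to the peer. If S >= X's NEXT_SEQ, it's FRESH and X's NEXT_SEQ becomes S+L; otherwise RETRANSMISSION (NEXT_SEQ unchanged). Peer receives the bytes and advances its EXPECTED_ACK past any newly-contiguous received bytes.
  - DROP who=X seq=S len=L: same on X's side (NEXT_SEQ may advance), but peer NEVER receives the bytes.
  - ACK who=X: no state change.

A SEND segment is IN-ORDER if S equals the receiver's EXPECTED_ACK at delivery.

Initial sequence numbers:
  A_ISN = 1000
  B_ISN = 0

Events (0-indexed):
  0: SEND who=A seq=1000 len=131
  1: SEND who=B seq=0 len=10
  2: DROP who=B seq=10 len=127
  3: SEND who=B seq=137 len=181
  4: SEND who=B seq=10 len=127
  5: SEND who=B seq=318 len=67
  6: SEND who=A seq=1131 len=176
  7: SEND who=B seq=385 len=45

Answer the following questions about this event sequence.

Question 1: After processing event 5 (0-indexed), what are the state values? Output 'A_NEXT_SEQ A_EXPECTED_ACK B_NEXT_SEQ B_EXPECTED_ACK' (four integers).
After event 0: A_seq=1131 A_ack=0 B_seq=0 B_ack=1131
After event 1: A_seq=1131 A_ack=10 B_seq=10 B_ack=1131
After event 2: A_seq=1131 A_ack=10 B_seq=137 B_ack=1131
After event 3: A_seq=1131 A_ack=10 B_seq=318 B_ack=1131
After event 4: A_seq=1131 A_ack=318 B_seq=318 B_ack=1131
After event 5: A_seq=1131 A_ack=385 B_seq=385 B_ack=1131

1131 385 385 1131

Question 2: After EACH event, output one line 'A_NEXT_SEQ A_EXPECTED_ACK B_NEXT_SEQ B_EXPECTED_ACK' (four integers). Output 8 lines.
1131 0 0 1131
1131 10 10 1131
1131 10 137 1131
1131 10 318 1131
1131 318 318 1131
1131 385 385 1131
1307 385 385 1307
1307 430 430 1307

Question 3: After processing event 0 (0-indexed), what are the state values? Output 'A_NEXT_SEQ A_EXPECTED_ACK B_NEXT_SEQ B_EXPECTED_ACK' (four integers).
After event 0: A_seq=1131 A_ack=0 B_seq=0 B_ack=1131

1131 0 0 1131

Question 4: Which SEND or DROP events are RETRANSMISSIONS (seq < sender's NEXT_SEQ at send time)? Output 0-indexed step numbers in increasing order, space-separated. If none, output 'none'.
Answer: 4

Derivation:
Step 0: SEND seq=1000 -> fresh
Step 1: SEND seq=0 -> fresh
Step 2: DROP seq=10 -> fresh
Step 3: SEND seq=137 -> fresh
Step 4: SEND seq=10 -> retransmit
Step 5: SEND seq=318 -> fresh
Step 6: SEND seq=1131 -> fresh
Step 7: SEND seq=385 -> fresh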